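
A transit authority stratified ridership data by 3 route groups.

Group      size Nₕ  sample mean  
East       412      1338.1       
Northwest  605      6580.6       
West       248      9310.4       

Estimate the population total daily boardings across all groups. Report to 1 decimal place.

Population total = Σ Nₕ·x̄ₕ (each stratum's size times its mean).
412·1338.1 + 605·6580.6 + 248·9310.4 = 551297.2 + 3981263 + 2308979.2 = 6841539.4.

6841539.4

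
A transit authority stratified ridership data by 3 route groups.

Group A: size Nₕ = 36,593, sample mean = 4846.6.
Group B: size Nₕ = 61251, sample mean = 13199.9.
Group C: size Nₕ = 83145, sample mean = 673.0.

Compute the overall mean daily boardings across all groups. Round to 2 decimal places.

5756.24

N = 36593 + 61251 + 83145 = 180989.
The stratified mean weights each stratum mean by its population share Nₕ/N.
Σ Nₕx̄ₕ = 36593·4846.6 + 61251·13199.9 + 83145·673.0 = 177351633.8 + 808507074.9 + 55956585 = 1041815293.7.
Divide by N: 1041815293.7 / 180989 = 5756.2354... → 5756.24.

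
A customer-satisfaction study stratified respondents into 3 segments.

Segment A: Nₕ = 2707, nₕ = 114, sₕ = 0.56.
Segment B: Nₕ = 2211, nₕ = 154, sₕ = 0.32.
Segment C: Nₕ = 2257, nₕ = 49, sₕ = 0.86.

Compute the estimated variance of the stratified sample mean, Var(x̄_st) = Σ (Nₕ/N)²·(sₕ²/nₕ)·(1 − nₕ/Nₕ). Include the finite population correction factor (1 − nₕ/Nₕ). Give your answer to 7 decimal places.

N = 7175. Term for each stratum: Wₕ²sₕ²/nₕ·(1−nₕ/Nₕ).
Var(x̄_st) = 0.0003750750 + 0.0000587433 + 0.0014611259 = 0.0018949443 → 0.0018949.

0.0018949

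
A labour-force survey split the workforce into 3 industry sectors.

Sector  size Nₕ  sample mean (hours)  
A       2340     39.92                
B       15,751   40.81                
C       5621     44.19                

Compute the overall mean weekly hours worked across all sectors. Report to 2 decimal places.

41.52

x̄_st = (Σ Nₕx̄ₕ) / (Σ Nₕ) = (2340·39.92 + 15751·40.81 + 5621·44.19) / 23712
= 984603.1 / 23712 = 41.5234... → 41.52.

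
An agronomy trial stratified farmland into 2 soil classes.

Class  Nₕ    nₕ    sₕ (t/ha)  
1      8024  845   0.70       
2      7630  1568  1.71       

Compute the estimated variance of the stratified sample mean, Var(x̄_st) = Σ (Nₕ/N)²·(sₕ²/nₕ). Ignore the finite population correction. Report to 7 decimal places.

N = 15654. Term for each stratum: Wₕ²sₕ²/nₕ.
Var(x̄_st) = 0.0001523599 + 0.0004430417 = 0.0005954015 → 0.0005954.

0.0005954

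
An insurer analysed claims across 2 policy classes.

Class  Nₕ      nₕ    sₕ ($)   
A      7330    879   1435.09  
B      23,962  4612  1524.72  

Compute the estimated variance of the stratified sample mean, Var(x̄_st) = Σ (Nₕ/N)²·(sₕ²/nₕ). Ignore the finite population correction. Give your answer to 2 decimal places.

N = 31292. Term for each stratum: Wₕ²sₕ²/nₕ.
Var(x̄_st) = 128.56143 + 295.57683 = 424.13826 → 424.14.

424.14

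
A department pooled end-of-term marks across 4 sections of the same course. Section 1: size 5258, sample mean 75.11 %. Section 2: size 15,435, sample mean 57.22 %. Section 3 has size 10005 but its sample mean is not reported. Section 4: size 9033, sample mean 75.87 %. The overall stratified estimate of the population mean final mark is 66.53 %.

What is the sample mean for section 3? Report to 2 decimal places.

67.95

N = 5258 + 15435 + 10005 + 9033 = 39731.
Overall total = μ·N = 66.53·39731 = 2643303.43.
Subtract the known strata: 5258·75.11 + 15435·57.22 + 9033·75.87 = 1963452.79.
Remaining total for section 3: 2643303.43 − 1963452.79 = 679850.64.
Divide by its size: 679850.64 / 10005 = 67.9511... → 67.95.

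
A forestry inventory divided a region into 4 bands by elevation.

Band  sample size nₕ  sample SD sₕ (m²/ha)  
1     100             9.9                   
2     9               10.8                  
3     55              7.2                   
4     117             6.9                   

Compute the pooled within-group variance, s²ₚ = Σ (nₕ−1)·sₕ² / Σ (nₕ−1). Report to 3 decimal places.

1: (100−1)·9.9² = 99·98.01 = 9702.99
2: (9−1)·10.8² = 8·116.64 = 933.12
3: (55−1)·7.2² = 54·51.84 = 2799.36
4: (117−1)·6.9² = 116·47.61 = 5522.76
Numerator = 18958.23; denominator = Σ(nₕ−1) = 277.
s²ₚ = 18958.23/277 = 68.44126... → 68.441.

68.441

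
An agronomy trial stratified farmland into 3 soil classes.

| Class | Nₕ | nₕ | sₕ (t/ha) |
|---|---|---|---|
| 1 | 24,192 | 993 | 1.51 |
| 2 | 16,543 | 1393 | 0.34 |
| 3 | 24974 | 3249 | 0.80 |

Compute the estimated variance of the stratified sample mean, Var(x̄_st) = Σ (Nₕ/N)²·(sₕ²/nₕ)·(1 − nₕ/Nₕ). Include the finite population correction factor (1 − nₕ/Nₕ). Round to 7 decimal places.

N = 65709; Wₕ = Nₕ/N.
class 1: (24192/65709)²·1.51²/993·(1 − 993/24192) = 0.0002984668
class 2: (16543/65709)²·0.34²/1393·(1 − 1393/16543) = 0.0000048171
class 3: (24974/65709)²·0.80²/3249·(1 − 3249/24974) = 0.0000247530
Sum = 0.0003280369 → 0.0003280.

0.0003280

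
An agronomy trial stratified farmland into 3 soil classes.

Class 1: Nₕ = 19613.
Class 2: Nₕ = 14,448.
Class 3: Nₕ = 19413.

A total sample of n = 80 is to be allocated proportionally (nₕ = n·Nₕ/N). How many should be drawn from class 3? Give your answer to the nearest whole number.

Share of class 3 = 19413/53474 = 0.36304.
Allocate 80 × 0.36304 = 29.043... → 29.

29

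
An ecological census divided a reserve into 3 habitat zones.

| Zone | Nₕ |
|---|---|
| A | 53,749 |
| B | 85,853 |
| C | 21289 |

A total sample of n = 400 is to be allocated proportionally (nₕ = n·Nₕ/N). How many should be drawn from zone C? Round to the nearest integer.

53

Share of zone C = 21289/160891 = 0.13232.
Allocate 400 × 0.13232 = 52.928... → 53.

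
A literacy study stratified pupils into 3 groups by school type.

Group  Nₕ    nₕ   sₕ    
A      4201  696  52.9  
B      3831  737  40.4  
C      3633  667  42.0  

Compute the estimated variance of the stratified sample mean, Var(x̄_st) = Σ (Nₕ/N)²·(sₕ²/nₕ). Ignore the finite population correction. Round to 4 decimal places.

1.0169

N = 11665; Wₕ = Nₕ/N.
group A: (4201/11665)²·52.9²/696 = 0.5214804
group B: (3831/11665)²·40.4²/737 = 0.2388636
group C: (3633/11665)²·42.0²/667 = 0.2565276
Sum = 1.0168716 → 1.0169.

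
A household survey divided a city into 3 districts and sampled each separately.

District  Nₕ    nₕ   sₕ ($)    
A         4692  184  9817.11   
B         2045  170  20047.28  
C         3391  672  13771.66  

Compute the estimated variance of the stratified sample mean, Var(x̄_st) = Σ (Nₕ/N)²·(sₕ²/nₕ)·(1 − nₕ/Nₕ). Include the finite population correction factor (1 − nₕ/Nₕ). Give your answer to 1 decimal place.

221744.3

N = 10128. Term for each stratum: Wₕ²sₕ²/nₕ·(1−nₕ/Nₕ).
Var(x̄_st) = 108005.0387 + 88370.8821 + 25368.3910 = 221744.3119 → 221744.3.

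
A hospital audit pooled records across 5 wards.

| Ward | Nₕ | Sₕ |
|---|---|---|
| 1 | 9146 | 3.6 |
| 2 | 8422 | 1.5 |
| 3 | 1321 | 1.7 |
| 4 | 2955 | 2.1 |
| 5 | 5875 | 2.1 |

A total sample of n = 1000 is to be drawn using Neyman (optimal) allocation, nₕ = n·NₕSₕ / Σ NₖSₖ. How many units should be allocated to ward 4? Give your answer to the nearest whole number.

1: NₕSₕ = 9146·3.6 = 32925.6
2: NₕSₕ = 8422·1.5 = 12633
3: NₕSₕ = 1321·1.7 = 2245.7
4: NₕSₕ = 2955·2.1 = 6205.5
5: NₕSₕ = 5875·2.1 = 12337.5
Σ NₕSₕ = 66347.3.
n_4 = 1000·6205.5/66347.3 = 93.531... → 94.

94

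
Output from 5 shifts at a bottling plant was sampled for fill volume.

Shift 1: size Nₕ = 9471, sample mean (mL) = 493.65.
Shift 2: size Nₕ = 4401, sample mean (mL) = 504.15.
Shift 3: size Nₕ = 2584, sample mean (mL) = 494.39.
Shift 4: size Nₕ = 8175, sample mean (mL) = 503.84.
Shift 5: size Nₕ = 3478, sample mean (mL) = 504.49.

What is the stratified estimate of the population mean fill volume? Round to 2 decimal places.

499.67

N = 28109; weights Wₕ = Nₕ/N = (0.3369, 0.1566, 0.0919, 0.2908, 0.1237).
x̄_st = Σ Wₕ·x̄ₕ = 0.3369·493.65 + 0.1566·504.15 + 0.0919·494.39 + 0.2908·503.84 + 0.1237·504.49 ≈ 499.6668...
→ 499.67.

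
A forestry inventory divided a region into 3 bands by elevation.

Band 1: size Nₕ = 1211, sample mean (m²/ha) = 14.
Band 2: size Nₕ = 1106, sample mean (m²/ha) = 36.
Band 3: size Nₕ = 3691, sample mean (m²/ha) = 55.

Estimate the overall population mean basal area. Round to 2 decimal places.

43.24

N = 1211 + 1106 + 3691 = 6008.
Overall mean = Σ (Nₕ/N)·x̄ₕ — weight by population share, not a simple average.
Σ Nₕx̄ₕ = 1211·14 + 1106·36 + 3691·55 = 16954 + 39816 + 203005 = 259775.
Divide by N: 259775 / 6008 = 43.2382... → 43.24.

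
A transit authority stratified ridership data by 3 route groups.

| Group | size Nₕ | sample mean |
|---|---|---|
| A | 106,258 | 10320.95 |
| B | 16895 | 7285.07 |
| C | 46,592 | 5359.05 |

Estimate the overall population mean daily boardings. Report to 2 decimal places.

x̄_st = (Σ Nₕx̄ₕ) / (Σ Nₕ) = (106258·10320.95 + 16895·7285.07 + 46592·5359.05) / 169745
= 1469453620.35 / 169745 = 8656.8301... → 8656.83.

8656.83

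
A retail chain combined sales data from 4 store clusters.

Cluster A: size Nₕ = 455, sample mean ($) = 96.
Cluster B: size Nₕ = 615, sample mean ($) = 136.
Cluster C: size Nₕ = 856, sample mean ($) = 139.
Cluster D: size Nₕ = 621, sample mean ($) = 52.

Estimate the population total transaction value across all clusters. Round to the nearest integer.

278596

Estimate total by summing Nₕ·x̄ₕ over strata.
455·96 + 615·136 + 856·139 + 621·52 = 43680 + 83640 + 118984 + 32292 = 278596.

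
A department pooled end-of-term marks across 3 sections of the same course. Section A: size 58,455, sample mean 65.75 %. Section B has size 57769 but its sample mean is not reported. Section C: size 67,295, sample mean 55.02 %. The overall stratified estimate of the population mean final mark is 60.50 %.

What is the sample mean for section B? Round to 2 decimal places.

N = 58455 + 57769 + 67295 = 183519.
Overall total = μ·N = 60.50·183519 = 11102899.5.
Subtract the known strata: 58455·65.75 + 67295·55.02 = 7545987.15.
Remaining total for section B: 11102899.5 − 7545987.15 = 3556912.35.
Divide by its size: 3556912.35 / 57769 = 61.5713... → 61.57.

61.57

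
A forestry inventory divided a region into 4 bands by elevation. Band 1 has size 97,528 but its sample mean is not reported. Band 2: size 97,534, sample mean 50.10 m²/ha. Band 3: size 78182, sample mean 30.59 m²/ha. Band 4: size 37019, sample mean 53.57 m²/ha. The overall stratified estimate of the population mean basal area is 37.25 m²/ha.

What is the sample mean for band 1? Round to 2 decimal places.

23.54

Σ Nₕx̄ₕ = N·μ, so 97528·x̄_1 = 310263·37.25 − (97534·50.10 + 78182·30.59 + 37019·53.57).
= 11557296.75 − 9261148.61 = 2296148.14.
x̄_1 = 2296148.14 / 97528 = 23.5435... → 23.54.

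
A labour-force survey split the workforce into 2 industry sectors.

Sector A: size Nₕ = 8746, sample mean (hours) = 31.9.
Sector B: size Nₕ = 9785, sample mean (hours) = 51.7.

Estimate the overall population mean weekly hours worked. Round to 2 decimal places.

N = 18531; weights Wₕ = Nₕ/N = (0.4720, 0.5280).
x̄_st = Σ Wₕ·x̄ₕ = 0.4720·31.9 + 0.5280·51.7 ≈ 42.3551...
→ 42.36.

42.36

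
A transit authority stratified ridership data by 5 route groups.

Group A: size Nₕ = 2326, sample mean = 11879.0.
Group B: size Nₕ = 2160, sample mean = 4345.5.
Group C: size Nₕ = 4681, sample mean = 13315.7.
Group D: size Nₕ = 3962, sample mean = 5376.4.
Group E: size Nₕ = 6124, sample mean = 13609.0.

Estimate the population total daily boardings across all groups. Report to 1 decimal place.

Estimate total by summing Nₕ·x̄ₕ over strata.
2326·11879.0 + 2160·4345.5 + 4681·13315.7 + 3962·5376.4 + 6124·13609.0 = 27630554 + 9386280 + 62330791.7 + 21301296.8 + 83341516 = 203990438.5.

203990438.5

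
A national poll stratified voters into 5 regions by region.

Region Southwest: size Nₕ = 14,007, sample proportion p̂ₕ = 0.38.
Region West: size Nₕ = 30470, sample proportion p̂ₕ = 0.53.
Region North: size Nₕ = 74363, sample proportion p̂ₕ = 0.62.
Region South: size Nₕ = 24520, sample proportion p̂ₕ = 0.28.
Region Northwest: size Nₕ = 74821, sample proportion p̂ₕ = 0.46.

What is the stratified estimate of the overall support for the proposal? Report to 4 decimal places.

N = 14007 + 30470 + 74363 + 24520 + 74821 = 218181.
Overall proportion = Σ (Nₕ/N)·p̂ₕ.
Σ Nₕp̂ₕ = 5322.66 + 16149.1 + 46105.06 + 6865.6 + 34417.66 = 108860.08.
108860.08 / 218181 = 0.498944... → 0.4989.

0.4989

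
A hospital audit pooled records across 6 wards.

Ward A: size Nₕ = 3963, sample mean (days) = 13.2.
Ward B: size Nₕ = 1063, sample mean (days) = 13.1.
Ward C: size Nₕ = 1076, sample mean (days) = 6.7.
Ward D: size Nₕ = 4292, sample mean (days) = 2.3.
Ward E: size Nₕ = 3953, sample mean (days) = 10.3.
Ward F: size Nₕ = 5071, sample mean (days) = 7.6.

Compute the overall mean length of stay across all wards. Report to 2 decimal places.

8.37

x̄_st = (Σ Nₕx̄ₕ) / (Σ Nₕ) = (3963·13.2 + 1063·13.1 + 1076·6.7 + 4292·2.3 + 3953·10.3 + 5071·7.6) / 19418
= 162573.2 / 19418 = 8.3723... → 8.37.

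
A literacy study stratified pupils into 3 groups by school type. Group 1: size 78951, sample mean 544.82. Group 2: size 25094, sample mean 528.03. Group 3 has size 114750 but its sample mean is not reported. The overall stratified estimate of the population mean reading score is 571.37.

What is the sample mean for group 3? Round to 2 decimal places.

Σ Nₕx̄ₕ = N·μ, so 114750·x̄_3 = 218795·571.37 − (78951·544.82 + 25094·528.03).
= 125012899.15 − 56264468.64 = 68748430.51.
x̄_3 = 68748430.51 / 114750 = 599.1149... → 599.11.

599.11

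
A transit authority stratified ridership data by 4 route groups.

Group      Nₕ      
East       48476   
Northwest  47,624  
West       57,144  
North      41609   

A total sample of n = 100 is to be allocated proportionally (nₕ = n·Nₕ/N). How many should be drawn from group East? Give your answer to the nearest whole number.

25

Share of group East = 48476/194853 = 0.24878.
Allocate 100 × 0.24878 = 24.878... → 25.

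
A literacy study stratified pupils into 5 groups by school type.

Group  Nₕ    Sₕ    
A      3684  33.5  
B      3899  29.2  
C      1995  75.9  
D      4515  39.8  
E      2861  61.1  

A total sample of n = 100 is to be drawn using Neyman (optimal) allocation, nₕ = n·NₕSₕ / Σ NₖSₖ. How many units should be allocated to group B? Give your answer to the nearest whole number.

15

Σ NₕSₕ = 3684·33.5 + 3899·29.2 + 1995·75.9 + 4515·39.8 + 2861·61.1 = 743189.4.
Share for B: 113850.8/743189.4 = 0.15319.
n_B = 100 × 0.15319 = 15.319... → 15.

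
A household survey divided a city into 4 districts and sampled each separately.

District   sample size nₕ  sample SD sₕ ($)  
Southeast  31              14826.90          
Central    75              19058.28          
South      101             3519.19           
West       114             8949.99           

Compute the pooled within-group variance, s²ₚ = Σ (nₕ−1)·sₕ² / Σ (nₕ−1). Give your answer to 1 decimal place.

Degrees of freedom: 30 + 74 + 100 + 113 = 317.
Σ(nₕ−1)sₕ² = 30·219836963.61 + 74·363218036.5584 + 100·12384698.2561 + 113·80102321.0001 = 43763275712.2429.
s²ₚ = 43763275712.2429 / 317 = 138054497.515... → 138054497.5.

138054497.5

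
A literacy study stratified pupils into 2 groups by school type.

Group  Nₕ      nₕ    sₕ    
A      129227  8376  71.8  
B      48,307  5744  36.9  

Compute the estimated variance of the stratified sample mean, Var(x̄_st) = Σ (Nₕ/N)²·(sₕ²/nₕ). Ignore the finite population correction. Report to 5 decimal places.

0.34365

N = 177534. Term for each stratum: Wₕ²sₕ²/nₕ.
Var(x̄_st) = 0.32610366 + 0.01755074 = 0.34365439 → 0.34365.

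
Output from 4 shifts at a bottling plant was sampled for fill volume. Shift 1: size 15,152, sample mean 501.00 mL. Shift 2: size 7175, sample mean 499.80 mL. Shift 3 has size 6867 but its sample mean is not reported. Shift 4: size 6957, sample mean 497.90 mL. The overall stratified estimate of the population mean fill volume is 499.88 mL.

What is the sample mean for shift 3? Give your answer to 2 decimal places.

Σ Nₕx̄ₕ = N·μ, so 6867·x̄_3 = 36151·499.88 − (15152·501.00 + 7175·499.80 + 6957·497.90).
= 18071161.88 − 14641107.3 = 3430054.58.
x̄_3 = 3430054.58 / 6867 = 499.4983... → 499.50.

499.50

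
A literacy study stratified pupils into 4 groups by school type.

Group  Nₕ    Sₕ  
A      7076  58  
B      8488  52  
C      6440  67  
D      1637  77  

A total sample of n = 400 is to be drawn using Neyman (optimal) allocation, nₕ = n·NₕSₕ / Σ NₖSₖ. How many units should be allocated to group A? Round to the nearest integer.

Σ NₕSₕ = 7076·58 + 8488·52 + 6440·67 + 1637·77 = 1409313.
Share for A: 410408/1409313 = 0.29121.
n_A = 400 × 0.29121 = 116.485... → 116.

116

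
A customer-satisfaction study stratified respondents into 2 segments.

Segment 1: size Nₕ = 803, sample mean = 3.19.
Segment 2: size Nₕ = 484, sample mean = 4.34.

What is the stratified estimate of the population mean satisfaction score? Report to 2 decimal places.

3.62

N = 803 + 484 = 1287.
Weight each subgroup mean by Nₕ/N and sum.
Σ Nₕx̄ₕ = 803·3.19 + 484·4.34 = 2561.57 + 2100.56 = 4662.13.
Divide by N: 4662.13 / 1287 = 3.6225... → 3.62.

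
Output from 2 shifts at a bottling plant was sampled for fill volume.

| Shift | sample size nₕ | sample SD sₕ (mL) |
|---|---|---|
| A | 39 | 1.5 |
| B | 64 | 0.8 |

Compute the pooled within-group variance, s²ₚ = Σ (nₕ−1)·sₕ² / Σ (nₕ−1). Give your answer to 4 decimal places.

1.2457

A: (39−1)·1.5² = 38·2.25 = 85.5
B: (64−1)·0.8² = 63·0.64 = 40.32
Numerator = 125.82; denominator = Σ(nₕ−1) = 101.
s²ₚ = 125.82/101 = 1.245743... → 1.2457.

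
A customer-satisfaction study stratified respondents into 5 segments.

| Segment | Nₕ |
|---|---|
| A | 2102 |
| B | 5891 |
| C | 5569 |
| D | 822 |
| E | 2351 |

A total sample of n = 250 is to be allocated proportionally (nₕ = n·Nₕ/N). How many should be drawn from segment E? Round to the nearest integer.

N = 2102 + 5891 + 5569 + 822 + 2351 = 16735.
n_E = 250·2351/16735 = 35.121... → 35.

35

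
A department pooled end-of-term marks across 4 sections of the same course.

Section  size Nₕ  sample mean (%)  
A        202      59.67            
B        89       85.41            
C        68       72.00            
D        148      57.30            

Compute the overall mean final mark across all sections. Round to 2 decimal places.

x̄_st = (Σ Nₕx̄ₕ) / (Σ Nₕ) = (202·59.67 + 89·85.41 + 68·72.00 + 148·57.30) / 507
= 33031.23 / 507 = 65.1504... → 65.15.

65.15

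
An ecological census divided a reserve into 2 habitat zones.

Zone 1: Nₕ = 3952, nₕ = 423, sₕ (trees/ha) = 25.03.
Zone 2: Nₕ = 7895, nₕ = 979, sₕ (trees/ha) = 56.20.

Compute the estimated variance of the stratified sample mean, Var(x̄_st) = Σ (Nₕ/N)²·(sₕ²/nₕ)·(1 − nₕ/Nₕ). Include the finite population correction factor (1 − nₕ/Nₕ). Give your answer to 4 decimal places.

N = 11847. Term for each stratum: Wₕ²sₕ²/nₕ·(1−nₕ/Nₕ).
Var(x̄_st) = 0.1471747 + 1.2551056 = 1.4022803 → 1.4023.

1.4023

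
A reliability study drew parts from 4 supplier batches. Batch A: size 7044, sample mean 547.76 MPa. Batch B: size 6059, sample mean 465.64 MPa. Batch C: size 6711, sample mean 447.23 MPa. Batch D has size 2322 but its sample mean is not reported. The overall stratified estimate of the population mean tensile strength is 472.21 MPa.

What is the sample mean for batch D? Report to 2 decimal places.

N = 7044 + 6059 + 6711 + 2322 = 22136.
Overall total = μ·N = 472.21·22136 = 10452840.56.
Subtract the known strata: 7044·547.76 + 6059·465.64 + 6711·447.23 = 9681094.73.
Remaining total for batch D: 10452840.56 − 9681094.73 = 771745.83.
Divide by its size: 771745.83 / 2322 = 332.3625... → 332.36.

332.36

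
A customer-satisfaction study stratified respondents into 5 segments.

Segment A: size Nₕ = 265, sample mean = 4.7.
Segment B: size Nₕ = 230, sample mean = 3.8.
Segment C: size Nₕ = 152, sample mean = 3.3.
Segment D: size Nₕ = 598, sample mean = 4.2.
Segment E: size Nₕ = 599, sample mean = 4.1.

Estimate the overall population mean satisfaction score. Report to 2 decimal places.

x̄_st = (Σ Nₕx̄ₕ) / (Σ Nₕ) = (265·4.7 + 230·3.8 + 152·3.3 + 598·4.2 + 599·4.1) / 1844
= 7588.6 / 1844 = 4.1153... → 4.12.

4.12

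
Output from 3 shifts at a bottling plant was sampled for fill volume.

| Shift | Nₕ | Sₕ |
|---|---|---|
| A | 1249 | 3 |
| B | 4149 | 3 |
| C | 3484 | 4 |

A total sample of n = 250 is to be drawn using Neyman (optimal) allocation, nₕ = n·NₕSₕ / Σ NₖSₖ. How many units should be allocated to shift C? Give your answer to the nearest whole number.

A: NₕSₕ = 1249·3 = 3747
B: NₕSₕ = 4149·3 = 12447
C: NₕSₕ = 3484·4 = 13936
Σ NₕSₕ = 30130.
n_C = 250·13936/30130 = 115.632... → 116.

116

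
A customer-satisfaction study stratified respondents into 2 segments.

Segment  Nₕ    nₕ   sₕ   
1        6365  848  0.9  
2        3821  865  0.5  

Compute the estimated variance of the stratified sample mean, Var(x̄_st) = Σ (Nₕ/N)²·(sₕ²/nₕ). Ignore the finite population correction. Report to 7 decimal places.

N = 10186; Wₕ = Nₕ/N.
segment 1: (6365/10186)²·0.9²/848 = 0.0003729741
segment 2: (3821/10186)²·0.5²/865 = 0.0000406697
Sum = 0.0004136437 → 0.0004136.

0.0004136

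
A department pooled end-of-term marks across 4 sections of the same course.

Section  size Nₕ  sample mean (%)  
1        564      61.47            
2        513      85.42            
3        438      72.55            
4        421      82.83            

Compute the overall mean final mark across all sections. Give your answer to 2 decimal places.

N = 1936; weights Wₕ = Nₕ/N = (0.2913, 0.2650, 0.2262, 0.2175).
x̄_st = Σ Wₕ·x̄ₕ = 0.2913·61.47 + 0.2650·85.42 + 0.2262·72.55 + 0.2175·82.83 ≈ 74.9679...
→ 74.97.

74.97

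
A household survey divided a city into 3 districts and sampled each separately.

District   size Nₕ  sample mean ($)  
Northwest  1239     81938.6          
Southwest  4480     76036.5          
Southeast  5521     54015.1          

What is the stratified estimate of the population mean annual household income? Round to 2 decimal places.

65870.36

N = 1239 + 4480 + 5521 = 11240.
Overall mean = Σ (Nₕ/N)·x̄ₕ — weight by population share, not a simple average.
Σ Nₕx̄ₕ = 1239·81938.6 + 4480·76036.5 + 5521·54015.1 = 101521925.4 + 340643520 + 298217367.1 = 740382812.5.
Divide by N: 740382812.5 / 11240 = 65870.3570... → 65870.36.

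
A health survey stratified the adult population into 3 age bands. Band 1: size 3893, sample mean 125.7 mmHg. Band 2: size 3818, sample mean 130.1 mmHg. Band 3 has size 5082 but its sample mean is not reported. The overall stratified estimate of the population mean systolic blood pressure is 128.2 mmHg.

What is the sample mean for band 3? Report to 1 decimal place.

128.7

Σ Nₕx̄ₕ = N·μ, so 5082·x̄_3 = 12793·128.2 − (3893·125.7 + 3818·130.1).
= 1640062.6 − 986071.9 = 653990.7.
x̄_3 = 653990.7 / 5082 = 128.688... → 128.7.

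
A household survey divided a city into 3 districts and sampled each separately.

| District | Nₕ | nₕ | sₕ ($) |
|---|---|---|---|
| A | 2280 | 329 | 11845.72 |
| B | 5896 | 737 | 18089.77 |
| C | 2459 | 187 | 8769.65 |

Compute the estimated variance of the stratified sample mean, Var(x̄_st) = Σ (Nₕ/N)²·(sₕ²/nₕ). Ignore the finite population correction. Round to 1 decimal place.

178060.3

N = 10635. Term for each stratum: Wₕ²sₕ²/nₕ.
Var(x̄_st) = 19602.9636 + 136470.4311 + 21986.9498 = 178060.3445 → 178060.3.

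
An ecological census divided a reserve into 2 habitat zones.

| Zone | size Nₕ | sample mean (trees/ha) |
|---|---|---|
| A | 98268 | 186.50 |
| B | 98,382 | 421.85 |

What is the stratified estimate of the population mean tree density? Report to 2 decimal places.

304.24

N = 196650; weights Wₕ = Nₕ/N = (0.4997, 0.5003).
x̄_st = Σ Wₕ·x̄ₕ = 0.4997·186.50 + 0.5003·421.85 ≈ 304.2432...
→ 304.24.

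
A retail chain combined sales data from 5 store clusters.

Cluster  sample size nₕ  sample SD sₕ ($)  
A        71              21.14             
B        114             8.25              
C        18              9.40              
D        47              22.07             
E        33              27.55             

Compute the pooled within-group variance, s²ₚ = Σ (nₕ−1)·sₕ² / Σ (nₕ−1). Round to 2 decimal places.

313.56

Degrees of freedom: 70 + 113 + 17 + 46 + 32 = 278.
Σ(nₕ−1)sₕ² = 70·446.8996 + 113·68.0625 + 17·88.36 + 46·487.0849 + 32·759.0025 = 87170.1399.
s²ₚ = 87170.1399 / 278 = 313.5617... → 313.56.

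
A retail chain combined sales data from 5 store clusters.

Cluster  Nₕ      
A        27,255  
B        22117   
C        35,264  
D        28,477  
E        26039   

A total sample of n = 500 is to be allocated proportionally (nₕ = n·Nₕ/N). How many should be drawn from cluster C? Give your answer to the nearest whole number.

N = 27255 + 22117 + 35264 + 28477 + 26039 = 139152.
n_C = 500·35264/139152 = 126.710... → 127.

127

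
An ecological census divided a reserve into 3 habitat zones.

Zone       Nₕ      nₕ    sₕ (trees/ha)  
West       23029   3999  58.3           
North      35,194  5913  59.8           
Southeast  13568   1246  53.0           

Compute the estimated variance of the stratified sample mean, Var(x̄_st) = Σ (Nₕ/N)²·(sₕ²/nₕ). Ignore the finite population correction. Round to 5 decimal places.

0.31332

N = 71791. Term for each stratum: Wₕ²sₕ²/nₕ.
Var(x̄_st) = 0.08745726 + 0.14534220 + 0.08052400 = 0.31332347 → 0.31332.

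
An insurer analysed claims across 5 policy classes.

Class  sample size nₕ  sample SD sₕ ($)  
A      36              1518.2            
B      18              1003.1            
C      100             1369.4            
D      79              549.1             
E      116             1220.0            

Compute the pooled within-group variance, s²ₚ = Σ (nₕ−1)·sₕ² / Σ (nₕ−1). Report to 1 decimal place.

1389861.6

A: (36−1)·1518.2² = 35·2304931.24 = 80672593.4
B: (18−1)·1003.1² = 17·1006209.61 = 17105563.37
C: (100−1)·1369.4² = 99·1875256.36 = 185650379.64
D: (79−1)·549.1² = 78·301510.81 = 23517843.18
E: (116−1)·1220.0² = 115·1488400 = 171166000
Numerator = 478112379.59; denominator = Σ(nₕ−1) = 344.
s²ₚ = 478112379.59/344 = 1389861.569... → 1389861.6.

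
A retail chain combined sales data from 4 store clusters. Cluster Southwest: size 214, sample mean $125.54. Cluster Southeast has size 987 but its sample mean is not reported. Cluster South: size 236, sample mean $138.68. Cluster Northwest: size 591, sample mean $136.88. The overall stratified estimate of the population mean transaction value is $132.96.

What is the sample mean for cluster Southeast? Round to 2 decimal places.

Σ Nₕx̄ₕ = N·μ, so 987·x̄_Southeast = 2028·132.96 − (214·125.54 + 236·138.68 + 591·136.88).
= 269642.88 − 140490.12 = 129152.76.
x̄_Southeast = 129152.76 / 987 = 130.8539... → 130.85.

130.85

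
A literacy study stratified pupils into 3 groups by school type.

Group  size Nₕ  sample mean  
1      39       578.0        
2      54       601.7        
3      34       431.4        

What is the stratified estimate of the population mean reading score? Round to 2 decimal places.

x̄_st = (Σ Nₕx̄ₕ) / (Σ Nₕ) = (39·578.0 + 54·601.7 + 34·431.4) / 127
= 69701.4 / 127 = 548.8299... → 548.83.

548.83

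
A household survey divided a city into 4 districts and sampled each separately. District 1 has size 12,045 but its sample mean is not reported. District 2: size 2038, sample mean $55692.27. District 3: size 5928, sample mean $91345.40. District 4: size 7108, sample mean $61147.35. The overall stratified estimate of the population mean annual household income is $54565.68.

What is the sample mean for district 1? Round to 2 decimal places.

Σ Nₕx̄ₕ = N·μ, so 12045·x̄_1 = 27119·54565.68 − (2038·55692.27 + 5928·91345.40 + 7108·61147.35).
= 1479766675.92 − 1089631741.26 = 390134934.66.
x̄_1 = 390134934.66 / 12045 = 32389.7829... → 32389.78.

32389.78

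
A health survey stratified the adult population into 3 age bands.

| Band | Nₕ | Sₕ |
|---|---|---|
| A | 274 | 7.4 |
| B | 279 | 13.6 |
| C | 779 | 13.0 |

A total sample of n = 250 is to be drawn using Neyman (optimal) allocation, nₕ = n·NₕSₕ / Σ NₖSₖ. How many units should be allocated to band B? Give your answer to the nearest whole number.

59

Σ NₕSₕ = 274·7.4 + 279·13.6 + 779·13.0 = 15949.
Share for B: 3794.4/15949 = 0.23791.
n_B = 250 × 0.23791 = 59.477... → 59.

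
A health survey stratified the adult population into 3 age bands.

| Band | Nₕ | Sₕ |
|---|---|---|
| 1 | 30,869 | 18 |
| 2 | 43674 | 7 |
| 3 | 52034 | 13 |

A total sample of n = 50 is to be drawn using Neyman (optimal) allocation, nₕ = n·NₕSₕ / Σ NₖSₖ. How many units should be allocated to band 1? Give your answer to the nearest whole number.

Σ NₕSₕ = 30869·18 + 43674·7 + 52034·13 = 1537802.
Share for 1: 555642/1537802 = 0.36132.
n_1 = 50 × 0.36132 = 18.066... → 18.

18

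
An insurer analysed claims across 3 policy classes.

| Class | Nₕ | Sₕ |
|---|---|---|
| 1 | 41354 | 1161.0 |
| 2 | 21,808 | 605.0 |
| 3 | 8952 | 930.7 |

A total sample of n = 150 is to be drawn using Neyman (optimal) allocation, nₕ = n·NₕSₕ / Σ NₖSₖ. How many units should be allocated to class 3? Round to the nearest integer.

1: NₕSₕ = 41354·1161.0 = 48011994
2: NₕSₕ = 21808·605.0 = 13193840
3: NₕSₕ = 8952·930.7 = 8331626.4
Σ NₕSₕ = 69537460.4.
n_3 = 150·8331626.4/69537460.4 = 17.972... → 18.

18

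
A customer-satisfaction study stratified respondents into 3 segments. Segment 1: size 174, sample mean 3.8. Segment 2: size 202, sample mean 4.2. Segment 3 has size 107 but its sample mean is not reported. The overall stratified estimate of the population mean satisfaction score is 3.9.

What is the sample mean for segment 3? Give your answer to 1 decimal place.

3.5

N = 174 + 202 + 107 = 483.
Overall total = μ·N = 3.9·483 = 1883.7.
Subtract the known strata: 174·3.8 + 202·4.2 = 1509.6.
Remaining total for segment 3: 1883.7 − 1509.6 = 374.1.
Divide by its size: 374.1 / 107 = 3.496... → 3.5.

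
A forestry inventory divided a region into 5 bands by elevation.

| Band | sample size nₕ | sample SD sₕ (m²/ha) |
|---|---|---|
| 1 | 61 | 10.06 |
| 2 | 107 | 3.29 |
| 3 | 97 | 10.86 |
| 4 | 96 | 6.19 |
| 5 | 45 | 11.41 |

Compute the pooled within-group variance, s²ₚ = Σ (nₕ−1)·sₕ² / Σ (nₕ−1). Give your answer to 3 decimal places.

1: (61−1)·10.06² = 60·101.2036 = 6072.216
2: (107−1)·3.29² = 106·10.8241 = 1147.3546
3: (97−1)·10.86² = 96·117.9396 = 11322.2016
4: (96−1)·6.19² = 95·38.3161 = 3640.0295
5: (45−1)·11.41² = 44·130.1881 = 5728.2764
Numerator = 27910.0781; denominator = Σ(nₕ−1) = 401.
s²ₚ = 27910.0781/401 = 69.60119... → 69.601.

69.601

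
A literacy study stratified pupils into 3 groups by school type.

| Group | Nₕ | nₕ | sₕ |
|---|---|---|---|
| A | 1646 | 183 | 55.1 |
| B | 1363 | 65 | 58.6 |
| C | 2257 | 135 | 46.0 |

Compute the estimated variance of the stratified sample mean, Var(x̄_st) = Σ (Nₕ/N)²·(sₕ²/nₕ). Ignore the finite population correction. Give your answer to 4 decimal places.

8.0394

N = 5266; Wₕ = Nₕ/N.
group A: (1646/5266)²·55.1²/183 = 1.6208770
group B: (1363/5266)²·58.6²/65 = 3.5392552
group C: (2257/5266)²·46.0²/135 = 2.8792760
Sum = 8.0394082 → 8.0394.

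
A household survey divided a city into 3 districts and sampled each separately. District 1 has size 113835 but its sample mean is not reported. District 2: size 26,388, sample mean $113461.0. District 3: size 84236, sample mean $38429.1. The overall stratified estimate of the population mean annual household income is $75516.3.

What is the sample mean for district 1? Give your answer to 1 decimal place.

94164.3

N = 113835 + 26388 + 84236 = 224459.
Overall total = μ·N = 75516.3·224459 = 16950313181.7.
Subtract the known strata: 26388·113461.0 + 84236·38429.1 = 6231122535.6.
Remaining total for district 1: 16950313181.7 − 6231122535.6 = 10719190646.1.
Divide by its size: 10719190646.1 / 113835 = 94164.279... → 94164.3.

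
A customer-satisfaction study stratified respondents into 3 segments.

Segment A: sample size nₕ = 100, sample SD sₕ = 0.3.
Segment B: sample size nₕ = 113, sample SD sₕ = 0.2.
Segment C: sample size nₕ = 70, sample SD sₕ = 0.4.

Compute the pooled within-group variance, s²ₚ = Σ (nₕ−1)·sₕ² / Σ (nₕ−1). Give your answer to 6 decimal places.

0.087250

A: (100−1)·0.3² = 99·0.09 = 8.91
B: (113−1)·0.2² = 112·0.04 = 4.48
C: (70−1)·0.4² = 69·0.16 = 11.04
Numerator = 24.43; denominator = Σ(nₕ−1) = 280.
s²ₚ = 24.43/280 = 0.08725 → 0.087250.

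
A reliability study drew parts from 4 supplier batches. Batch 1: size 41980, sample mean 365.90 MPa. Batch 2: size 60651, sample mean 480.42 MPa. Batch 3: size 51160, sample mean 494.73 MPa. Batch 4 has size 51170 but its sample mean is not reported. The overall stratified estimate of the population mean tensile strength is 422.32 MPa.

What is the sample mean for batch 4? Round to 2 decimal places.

327.35

N = 41980 + 60651 + 51160 + 51170 = 204961.
Overall total = μ·N = 422.32·204961 = 86559129.52.
Subtract the known strata: 41980·365.90 + 60651·480.42 + 51160·494.73 = 69808822.22.
Remaining total for batch 4: 86559129.52 − 69808822.22 = 16750307.3.
Divide by its size: 16750307.3 / 51170 = 327.3462... → 327.35.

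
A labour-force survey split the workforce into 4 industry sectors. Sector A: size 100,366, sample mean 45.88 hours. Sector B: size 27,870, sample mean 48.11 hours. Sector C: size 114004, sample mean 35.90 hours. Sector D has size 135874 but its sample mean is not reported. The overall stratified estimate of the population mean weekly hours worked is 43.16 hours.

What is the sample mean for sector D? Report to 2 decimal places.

Σ Nₕx̄ₕ = N·μ, so 135874·x̄_D = 378114·43.16 − (100366·45.88 + 27870·48.11 + 114004·35.90).
= 16319400.24 − 10038361.38 = 6281038.86.
x̄_D = 6281038.86 / 135874 = 46.2269... → 46.23.

46.23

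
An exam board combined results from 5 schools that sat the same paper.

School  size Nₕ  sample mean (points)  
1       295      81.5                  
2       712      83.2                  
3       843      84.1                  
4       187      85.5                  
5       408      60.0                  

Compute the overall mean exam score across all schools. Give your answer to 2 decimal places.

79.61

N = 295 + 712 + 843 + 187 + 408 = 2445.
The stratified mean weights each stratum mean by its population share Nₕ/N.
Σ Nₕx̄ₕ = 295·81.5 + 712·83.2 + 843·84.1 + 187·85.5 + 408·60.0 = 24042.5 + 59238.4 + 70896.3 + 15988.5 + 24480 = 194645.7.
Divide by N: 194645.7 / 2445 = 79.6097... → 79.61.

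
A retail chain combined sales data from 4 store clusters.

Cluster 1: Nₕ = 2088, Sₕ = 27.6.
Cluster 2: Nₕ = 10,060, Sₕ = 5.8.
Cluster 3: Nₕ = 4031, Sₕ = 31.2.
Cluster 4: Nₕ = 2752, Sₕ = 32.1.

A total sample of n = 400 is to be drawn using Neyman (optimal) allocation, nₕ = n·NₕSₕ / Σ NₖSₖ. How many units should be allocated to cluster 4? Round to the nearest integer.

107

1: NₕSₕ = 2088·27.6 = 57628.8
2: NₕSₕ = 10060·5.8 = 58348
3: NₕSₕ = 4031·31.2 = 125767.2
4: NₕSₕ = 2752·32.1 = 88339.2
Σ NₕSₕ = 330083.2.
n_4 = 400·88339.2/330083.2 = 107.051... → 107.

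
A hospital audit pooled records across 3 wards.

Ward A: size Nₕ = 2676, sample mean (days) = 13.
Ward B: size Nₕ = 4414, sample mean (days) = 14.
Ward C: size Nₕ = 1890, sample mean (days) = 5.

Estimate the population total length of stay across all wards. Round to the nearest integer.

A: 2676·13 = 34788
B: 4414·14 = 61796
C: 1890·5 = 9450
τ̂ = Σ Nₕx̄ₕ = 106034.

106034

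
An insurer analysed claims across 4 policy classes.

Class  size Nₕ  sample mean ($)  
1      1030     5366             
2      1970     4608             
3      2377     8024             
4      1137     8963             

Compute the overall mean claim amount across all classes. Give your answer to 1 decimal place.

6734.5

x̄_st = (Σ Nₕx̄ₕ) / (Σ Nₕ) = (1030·5366 + 1970·4608 + 2377·8024 + 1137·8963) / 6514
= 43868719 / 6514 = 6734.529... → 6734.5.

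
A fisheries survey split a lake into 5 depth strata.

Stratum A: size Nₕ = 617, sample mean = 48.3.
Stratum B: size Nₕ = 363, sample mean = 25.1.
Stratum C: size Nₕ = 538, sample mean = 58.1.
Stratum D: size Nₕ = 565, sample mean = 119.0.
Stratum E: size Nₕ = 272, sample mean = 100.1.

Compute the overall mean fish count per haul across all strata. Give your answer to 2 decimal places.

69.91

N = 617 + 363 + 538 + 565 + 272 = 2355.
The stratified mean weights each stratum mean by its population share Nₕ/N.
Σ Nₕx̄ₕ = 617·48.3 + 363·25.1 + 538·58.1 + 565·119.0 + 272·100.1 = 29801.1 + 9111.3 + 31257.8 + 67235 + 27227.2 = 164632.4.
Divide by N: 164632.4 / 2355 = 69.9076... → 69.91.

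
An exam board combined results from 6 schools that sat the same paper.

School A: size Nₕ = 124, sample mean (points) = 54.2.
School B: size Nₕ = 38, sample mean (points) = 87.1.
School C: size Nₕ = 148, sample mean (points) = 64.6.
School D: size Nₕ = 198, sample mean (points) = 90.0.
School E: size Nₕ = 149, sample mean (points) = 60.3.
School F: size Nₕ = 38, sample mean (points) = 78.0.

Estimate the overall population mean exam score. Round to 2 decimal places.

N = 695; weights Wₕ = Nₕ/N = (0.1784, 0.0547, 0.2129, 0.2849, 0.2144, 0.0547).
x̄_st = Σ Wₕ·x̄ₕ = 0.1784·54.2 + 0.0547·87.1 + 0.2129·64.6 + 0.2849·90.0 + 0.2144·60.3 + 0.0547·78.0 ≈ 71.0217...
→ 71.02.

71.02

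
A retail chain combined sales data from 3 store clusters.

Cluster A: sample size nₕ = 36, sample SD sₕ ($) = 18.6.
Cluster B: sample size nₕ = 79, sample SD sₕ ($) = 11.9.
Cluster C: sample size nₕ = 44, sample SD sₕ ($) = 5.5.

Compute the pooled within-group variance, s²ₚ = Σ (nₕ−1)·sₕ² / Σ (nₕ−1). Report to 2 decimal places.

A: (36−1)·18.6² = 35·345.96 = 12108.6
B: (79−1)·11.9² = 78·141.61 = 11045.58
C: (44−1)·5.5² = 43·30.25 = 1300.75
Numerator = 24454.93; denominator = Σ(nₕ−1) = 156.
s²ₚ = 24454.93/156 = 156.7624... → 156.76.

156.76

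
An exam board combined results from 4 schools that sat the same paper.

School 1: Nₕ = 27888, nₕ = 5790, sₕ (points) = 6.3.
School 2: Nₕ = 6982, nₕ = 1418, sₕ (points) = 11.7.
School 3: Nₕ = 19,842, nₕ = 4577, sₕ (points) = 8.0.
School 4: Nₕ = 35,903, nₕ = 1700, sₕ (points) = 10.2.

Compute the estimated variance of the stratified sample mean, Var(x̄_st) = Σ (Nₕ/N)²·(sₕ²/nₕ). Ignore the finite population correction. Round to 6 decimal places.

N = 90615. Term for each stratum: Wₕ²sₕ²/nₕ.
Var(x̄_st) = 0.000649288 + 0.000573132 + 0.000670455 + 0.009607551 = 0.011500426 → 0.011500.

0.011500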